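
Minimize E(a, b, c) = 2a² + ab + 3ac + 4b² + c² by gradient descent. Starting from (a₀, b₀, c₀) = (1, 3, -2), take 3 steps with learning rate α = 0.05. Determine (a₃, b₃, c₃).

∇E = (4a + b + 3c, a + 8b, 3a + 2c)
(a₁, b₁, c₁) = (1, 3, -2) − 0.05·(1, 25, -1) = (0.95, 1.75, -1.95)
(a₂, b₂, c₂) = (0.95, 1.75, -1.95) − 0.05·(-0.3, 14.95, -1.05) = (0.965, 1.0025, -1.8975)
(a₃, b₃, c₃) = (0.965, 1.0025, -1.8975) − 0.05·(-0.83, 8.985, -0.9) = (1.0065, 0.55325, -1.8525)

(1.0065, 0.55325, -1.8525)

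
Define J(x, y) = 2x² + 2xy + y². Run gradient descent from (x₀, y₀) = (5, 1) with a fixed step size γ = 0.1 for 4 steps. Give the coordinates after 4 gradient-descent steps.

(0.8896, -0.9712)

∇J = (4x + 2y, 2x + 2y)
(x₁, y₁) = (5, 1) − 0.1·(22, 12) = (2.8, -0.2)
(x₂, y₂) = (2.8, -0.2) − 0.1·(10.8, 5.2) = (1.72, -0.72)
(x₃, y₃) = (1.72, -0.72) − 0.1·(5.44, 2) = (1.176, -0.92)
(x₄, y₄) = (1.176, -0.92) − 0.1·(2.864, 0.512) = (0.8896, -0.9712)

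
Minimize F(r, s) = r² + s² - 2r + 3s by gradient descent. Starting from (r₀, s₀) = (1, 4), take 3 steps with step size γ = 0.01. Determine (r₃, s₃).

∇F = (2r - 2, 2s + 3)
(r₁, s₁) = (1, 4) − 0.01·(0, 11) = (1, 3.89)
(r₂, s₂) = (1, 3.89) − 0.01·(0, 10.78) = (1, 3.7822)
(r₃, s₃) = (1, 3.7822) − 0.01·(0, 10.5644) = (1, 3.676556)

(1, 3.676556)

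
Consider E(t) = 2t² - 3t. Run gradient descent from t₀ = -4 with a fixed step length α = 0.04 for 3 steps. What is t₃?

E′(t) = 4t - 3
t₁ = -4 − 0.04·(-19) = -3.24
t₂ = -3.24 − 0.04·(-15.96) = -2.6016
t₃ = -2.6016 − 0.04·(-13.4064) = -2.065344

-2.065344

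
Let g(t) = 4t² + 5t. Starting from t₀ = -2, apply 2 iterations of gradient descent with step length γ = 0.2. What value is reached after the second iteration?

-1.12

g′(t) = 8t + 5
Step 1: g′(-2) = -11; t₁ = -2 − 0.2·(-11) = 0.2
Step 2: g′(0.2) = 6.6; t₂ = 0.2 − 0.2·6.6 = -1.12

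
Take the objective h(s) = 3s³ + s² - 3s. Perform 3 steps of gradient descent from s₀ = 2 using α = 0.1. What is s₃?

-14.6914289

h′(s) = 9s² + 2s - 3
Step 1: h′(2) = 37; s₁ = 2 − 0.1·37 = -1.7
Step 2: h′(-1.7) = 19.61; s₂ = -1.7 − 0.1·19.61 = -3.661
Step 3: h′(-3.661) = 110.304289; s₃ = -3.661 − 0.1·110.304289 = -14.6914289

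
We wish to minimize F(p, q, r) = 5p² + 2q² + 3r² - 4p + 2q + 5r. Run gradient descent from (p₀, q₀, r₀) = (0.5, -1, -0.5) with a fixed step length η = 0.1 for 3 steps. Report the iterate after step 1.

∇F = (10p - 4, 4q + 2, 6r + 5)
(p₁, q₁, r₁) = (0.5, -1, -0.5) − 0.1·(1, -2, 2) = (0.4, -0.8, -0.7)

(0.4, -0.8, -0.7)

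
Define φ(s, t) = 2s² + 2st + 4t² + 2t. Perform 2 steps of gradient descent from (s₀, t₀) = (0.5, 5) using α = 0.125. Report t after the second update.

∇φ = (4s + 2t, 2s + 8t + 2)
(s₁, t₁) = (0.5, 5) − 0.125·(12, 43) = (-1, -0.375)
(s₂, t₂) = (-1, -0.375) − 0.125·(-4.75, -3) = (-0.40625, 0)
t = 0

0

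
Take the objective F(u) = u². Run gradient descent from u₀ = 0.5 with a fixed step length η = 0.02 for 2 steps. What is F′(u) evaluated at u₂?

F′(u) = 2u
u₁ = 0.5 − 0.02·1 = 0.48
u₂ = 0.48 − 0.02·0.96 = 0.4608
F′(u) at (0.4608) = 0.9216

0.9216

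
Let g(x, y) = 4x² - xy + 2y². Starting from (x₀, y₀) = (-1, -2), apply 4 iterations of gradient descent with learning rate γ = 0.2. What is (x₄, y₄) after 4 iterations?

(-0.0896, 0.0128)

∇g = (8x - y, -x + 4y)
Step 1: at (-1, -2), ∇g = (-6, -7) → (-1, -2) − 0.2·(-6, -7) = (0.2, -0.6)
Step 2: at (0.2, -0.6), ∇g = (2.2, -2.6) → (0.2, -0.6) − 0.2·(2.2, -2.6) = (-0.24, -0.08)
Step 3: at (-0.24, -0.08), ∇g = (-1.84, -0.08) → (-0.24, -0.08) − 0.2·(-1.84, -0.08) = (0.128, -0.064)
Step 4: at (0.128, -0.064), ∇g = (1.088, -0.384) → (0.128, -0.064) − 0.2·(1.088, -0.384) = (-0.0896, 0.0128)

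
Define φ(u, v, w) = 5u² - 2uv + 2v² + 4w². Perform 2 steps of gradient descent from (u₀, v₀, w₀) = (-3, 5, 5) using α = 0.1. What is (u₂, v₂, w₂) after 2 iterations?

∇φ = (10u - 2v, -2u + 4v, 8w)
(u₁, v₁, w₁) = (-3, 5, 5) − 0.1·(-40, 26, 40) = (1, 2.4, 1)
(u₂, v₂, w₂) = (1, 2.4, 1) − 0.1·(5.2, 7.6, 8) = (0.48, 1.64, 0.2)

(0.48, 1.64, 0.2)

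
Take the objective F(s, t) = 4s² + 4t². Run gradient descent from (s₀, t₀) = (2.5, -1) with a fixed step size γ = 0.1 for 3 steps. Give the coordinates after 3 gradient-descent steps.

(0.02, -0.008)

∇F = (8s, 8t)
Step 1: at (2.5, -1), ∇F = (20, -8) → (2.5, -1) − 0.1·(20, -8) = (0.5, -0.2)
Step 2: at (0.5, -0.2), ∇F = (4, -1.6) → (0.5, -0.2) − 0.1·(4, -1.6) = (0.1, -0.04)
Step 3: at (0.1, -0.04), ∇F = (0.8, -0.32) → (0.1, -0.04) − 0.1·(0.8, -0.32) = (0.02, -0.008)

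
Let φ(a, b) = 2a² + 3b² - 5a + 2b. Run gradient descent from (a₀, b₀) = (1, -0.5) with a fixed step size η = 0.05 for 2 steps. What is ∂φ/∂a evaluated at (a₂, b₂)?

∇φ = (4a - 5, 6b + 2)
Step 1: at (1, -0.5), ∇φ = (-1, -1) → (1, -0.5) − 0.05·(-1, -1) = (1.05, -0.45)
Step 2: at (1.05, -0.45), ∇φ = (-0.8, -0.7) → (1.05, -0.45) − 0.05·(-0.8, -0.7) = (1.09, -0.415)
∂φ/∂a at (1.09, -0.415) = -0.64

-0.64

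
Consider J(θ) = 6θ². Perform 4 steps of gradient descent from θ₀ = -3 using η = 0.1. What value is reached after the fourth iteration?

-0.0048

J′(θ) = 12θ
Step 1: J′(-3) = -36; θ₁ = -3 − 0.1·(-36) = 0.6
Step 2: J′(0.6) = 7.2; θ₂ = 0.6 − 0.1·7.2 = -0.12
Step 3: J′(-0.12) = -1.44; θ₃ = -0.12 − 0.1·(-1.44) = 0.024
Step 4: J′(0.024) = 0.288; θ₄ = 0.024 − 0.1·0.288 = -0.0048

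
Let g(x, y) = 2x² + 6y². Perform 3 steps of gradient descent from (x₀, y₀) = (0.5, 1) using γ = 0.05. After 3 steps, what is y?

∇g = (4x, 12y)
Step 1: at (0.5, 1), ∇g = (2, 12) → (0.5, 1) − 0.05·(2, 12) = (0.4, 0.4)
Step 2: at (0.4, 0.4), ∇g = (1.6, 4.8) → (0.4, 0.4) − 0.05·(1.6, 4.8) = (0.32, 0.16)
Step 3: at (0.32, 0.16), ∇g = (1.28, 1.92) → (0.32, 0.16) − 0.05·(1.28, 1.92) = (0.256, 0.064)
y = 0.064

0.064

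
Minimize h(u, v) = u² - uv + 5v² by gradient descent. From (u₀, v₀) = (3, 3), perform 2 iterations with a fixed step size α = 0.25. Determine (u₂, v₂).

∇h = (2u - v, -u + 10v)
Step 1: at (3, 3), ∇h = (3, 27) → (3, 3) − 0.25·(3, 27) = (2.25, -3.75)
Step 2: at (2.25, -3.75), ∇h = (8.25, -39.75) → (2.25, -3.75) − 0.25·(8.25, -39.75) = (0.1875, 6.1875)

(0.1875, 6.1875)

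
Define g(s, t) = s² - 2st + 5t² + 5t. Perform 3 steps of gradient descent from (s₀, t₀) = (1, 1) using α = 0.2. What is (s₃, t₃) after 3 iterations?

∇g = (2s - 2t, -2s + 10t + 5)
(s₁, t₁) = (1, 1) − 0.2·(0, 13) = (1, -1.6)
(s₂, t₂) = (1, -1.6) − 0.2·(5.2, -13) = (-0.04, 1)
(s₃, t₃) = (-0.04, 1) − 0.2·(-2.08, 15.08) = (0.376, -2.016)

(0.376, -2.016)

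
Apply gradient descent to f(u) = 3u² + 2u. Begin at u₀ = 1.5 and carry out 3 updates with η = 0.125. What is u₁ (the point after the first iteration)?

f′(u) = 6u + 2
u₁ = 1.5 − 0.125·11 = 0.125

0.125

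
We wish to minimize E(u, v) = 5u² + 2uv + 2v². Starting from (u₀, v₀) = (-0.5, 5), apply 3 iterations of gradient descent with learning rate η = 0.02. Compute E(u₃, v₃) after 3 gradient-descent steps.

28.2527937792

∇E = (10u + 2v, 2u + 4v)
(u₁, v₁) = (-0.5, 5) − 0.02·(5, 19) = (-0.6, 4.62)
(u₂, v₂) = (-0.6, 4.62) − 0.02·(3.24, 17.28) = (-0.6648, 4.2744)
(u₃, v₃) = (-0.6648, 4.2744) − 0.02·(1.9008, 15.768) = (-0.702816, 3.95904)
E(-0.702816, 3.95904) = 28.2527937792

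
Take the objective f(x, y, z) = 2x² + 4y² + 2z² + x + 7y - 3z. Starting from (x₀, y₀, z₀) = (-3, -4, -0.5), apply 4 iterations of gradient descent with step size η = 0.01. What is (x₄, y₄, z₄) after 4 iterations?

∇f = (4x + 1, 8y + 7, 4z - 3)
(x₁, y₁, z₁) = (-3, -4, -0.5) − 0.01·(-11, -25, -5) = (-2.89, -3.75, -0.45)
(x₂, y₂, z₂) = (-2.89, -3.75, -0.45) − 0.01·(-10.56, -23, -4.8) = (-2.7844, -3.52, -0.402)
(x₃, y₃, z₃) = (-2.7844, -3.52, -0.402) − 0.01·(-10.1376, -21.16, -4.608) = (-2.683024, -3.3084, -0.35592)
(x₄, y₄, z₄) = (-2.683024, -3.3084, -0.35592) − 0.01·(-9.732096, -19.4672, -4.42368) = (-2.58570304, -3.113728, -0.3116832)

(-2.58570304, -3.113728, -0.3116832)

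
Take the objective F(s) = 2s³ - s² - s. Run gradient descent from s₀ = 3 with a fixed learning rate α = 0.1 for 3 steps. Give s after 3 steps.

-12.4077656

F′(s) = 6s² - 2s - 1
Step 1: F′(3) = 47; s₁ = 3 − 0.1·47 = -1.7
Step 2: F′(-1.7) = 19.74; s₂ = -1.7 − 0.1·19.74 = -3.674
Step 3: F′(-3.674) = 87.337656; s₃ = -3.674 − 0.1·87.337656 = -12.4077656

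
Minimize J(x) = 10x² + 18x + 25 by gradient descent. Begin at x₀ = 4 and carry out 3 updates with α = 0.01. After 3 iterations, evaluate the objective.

79.8407744

J′(x) = 20x + 18
Step 1: J′(4) = 98; x₁ = 4 − 0.01·98 = 3.02
Step 2: J′(3.02) = 78.4; x₂ = 3.02 − 0.01·78.4 = 2.236
Step 3: J′(2.236) = 62.72; x₃ = 2.236 − 0.01·62.72 = 1.6088
J(1.6088) = 79.8407744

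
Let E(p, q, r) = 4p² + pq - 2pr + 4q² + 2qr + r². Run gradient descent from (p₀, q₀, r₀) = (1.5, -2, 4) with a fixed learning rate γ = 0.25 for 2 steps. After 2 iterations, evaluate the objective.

∇E = (8p + q - 2r, p + 8q + 2r, -2p + 2q + 2r)
Step 1: at (1.5, -2, 4), ∇E = (2, -6.5, 1) → (1.5, -2, 4) − 0.25·(2, -6.5, 1) = (1, -0.375, 3.75)
Step 2: at (1, -0.375, 3.75), ∇E = (0.125, 5.5, 4.75) → (1, -0.375, 3.75) − 0.25·(0.125, 5.5, 4.75) = (0.96875, -1.75, 2.5625)
E(0.96875, -1.75, 2.5625) = 6.94140625

6.94140625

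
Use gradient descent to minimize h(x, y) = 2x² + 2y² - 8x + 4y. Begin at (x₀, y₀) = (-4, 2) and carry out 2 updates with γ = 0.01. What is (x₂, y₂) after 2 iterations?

(-3.5296, 1.7648)

∇h = (4x - 8, 4y + 4)
(x₁, y₁) = (-4, 2) − 0.01·(-24, 12) = (-3.76, 1.88)
(x₂, y₂) = (-3.76, 1.88) − 0.01·(-23.04, 11.52) = (-3.5296, 1.7648)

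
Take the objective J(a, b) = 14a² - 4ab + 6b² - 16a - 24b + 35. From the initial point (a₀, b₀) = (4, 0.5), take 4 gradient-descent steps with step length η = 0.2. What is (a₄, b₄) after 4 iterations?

(1756.384, -414.412)

∇J = (28a - 4b - 16, -4a + 12b - 24)
(a₁, b₁) = (4, 0.5) − 0.2·(94, -34) = (-14.8, 7.3)
(a₂, b₂) = (-14.8, 7.3) − 0.2·(-459.6, 122.8) = (77.12, -17.26)
(a₃, b₃) = (77.12, -17.26) − 0.2·(2212.4, -539.6) = (-365.36, 90.66)
(a₄, b₄) = (-365.36, 90.66) − 0.2·(-10608.72, 2525.36) = (1756.384, -414.412)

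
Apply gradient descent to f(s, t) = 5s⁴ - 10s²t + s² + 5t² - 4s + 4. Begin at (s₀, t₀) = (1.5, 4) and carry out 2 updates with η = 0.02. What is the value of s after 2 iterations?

∇f = (20s³ - 20st + 2s - 4, -10s² + 10t)
Step 1: at (1.5, 4), ∇f = (-53.5, 17.5) → (1.5, 4) − 0.02·(-53.5, 17.5) = (2.57, 3.65)
Step 2: at (2.57, 3.65), ∇f = (153.02186, -29.549) → (2.57, 3.65) − 0.02·(153.02186, -29.549) = (-0.4904372, 4.24098)
s = -0.4904372

-0.4904372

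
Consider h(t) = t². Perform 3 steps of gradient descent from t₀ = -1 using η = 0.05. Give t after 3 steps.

h′(t) = 2t
Step 1: h′(-1) = -2; t₁ = -1 − 0.05·(-2) = -0.9
Step 2: h′(-0.9) = -1.8; t₂ = -0.9 − 0.05·(-1.8) = -0.81
Step 3: h′(-0.81) = -1.62; t₃ = -0.81 − 0.05·(-1.62) = -0.729

-0.729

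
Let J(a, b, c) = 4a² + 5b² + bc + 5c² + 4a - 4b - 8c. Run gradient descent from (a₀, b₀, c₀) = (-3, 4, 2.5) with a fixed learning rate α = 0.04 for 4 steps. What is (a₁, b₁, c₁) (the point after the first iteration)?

(-2.2, 2.46, 1.66)

∇J = (8a + 4, 10b + c - 4, b + 10c - 8)
(a₁, b₁, c₁) = (-3, 4, 2.5) − 0.04·(-20, 38.5, 21) = (-2.2, 2.46, 1.66)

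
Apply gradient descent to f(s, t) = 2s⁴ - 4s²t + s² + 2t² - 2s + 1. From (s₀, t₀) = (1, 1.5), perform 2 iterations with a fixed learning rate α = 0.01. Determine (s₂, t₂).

(1.07234688, 1.464064)

∇f = (8s³ - 8st + 2s - 2, -4s² + 4t)
(s₁, t₁) = (1, 1.5) − 0.01·(-4, 2) = (1.04, 1.48)
(s₂, t₂) = (1.04, 1.48) − 0.01·(-3.234688, 1.5936) = (1.07234688, 1.464064)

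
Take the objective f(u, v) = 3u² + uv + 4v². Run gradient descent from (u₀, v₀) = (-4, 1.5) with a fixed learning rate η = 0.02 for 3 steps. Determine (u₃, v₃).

∇f = (6u + v, u + 8v)
Step 1: at (-4, 1.5), ∇f = (-22.5, 8) → (-4, 1.5) − 0.02·(-22.5, 8) = (-3.55, 1.34)
Step 2: at (-3.55, 1.34), ∇f = (-19.96, 7.17) → (-3.55, 1.34) − 0.02·(-19.96, 7.17) = (-3.1508, 1.1966)
Step 3: at (-3.1508, 1.1966), ∇f = (-17.7082, 6.422) → (-3.1508, 1.1966) − 0.02·(-17.7082, 6.422) = (-2.796636, 1.06816)

(-2.796636, 1.06816)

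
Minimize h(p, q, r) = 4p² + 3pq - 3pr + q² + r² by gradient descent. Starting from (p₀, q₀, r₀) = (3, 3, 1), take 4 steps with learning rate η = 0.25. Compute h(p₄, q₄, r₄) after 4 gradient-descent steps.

∇h = (8p + 3q - 3r, 3p + 2q, -3p + 2r)
(p₁, q₁, r₁) = (3, 3, 1) − 0.25·(30, 15, -7) = (-4.5, -0.75, 2.75)
(p₂, q₂, r₂) = (-4.5, -0.75, 2.75) − 0.25·(-46.5, -15, 19) = (7.125, 3, -2)
(p₃, q₃, r₃) = (7.125, 3, -2) − 0.25·(72, 27.375, -25.375) = (-10.875, -3.84375, 4.34375)
(p₄, q₄, r₄) = (-10.875, -3.84375, 4.34375) − 0.25·(-111.5625, -40.3125, 41.3125) = (17.015625, 6.234375, -5.984375)
h(17.015625, 6.234375, -5.984375) = 1856.53515625

1856.53515625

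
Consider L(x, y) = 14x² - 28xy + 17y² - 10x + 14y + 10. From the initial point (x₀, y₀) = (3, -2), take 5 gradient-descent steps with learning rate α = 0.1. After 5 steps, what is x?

-6148.42944

∇L = (28x - 28y - 10, -28x + 34y + 14)
(x₁, y₁) = (3, -2) − 0.1·(130, -138) = (-10, 11.8)
(x₂, y₂) = (-10, 11.8) − 0.1·(-620.4, 695.2) = (52.04, -57.72)
(x₃, y₃) = (52.04, -57.72) − 0.1·(3063.28, -3405.6) = (-254.288, 282.84)
(x₄, y₄) = (-254.288, 282.84) − 0.1·(-15049.584, 16750.624) = (1250.6704, -1392.2224)
(x₅, y₅) = (1250.6704, -1392.2224) − 0.1·(73990.9984, -82340.3328) = (-6148.42944, 6841.81088)
x = -6148.42944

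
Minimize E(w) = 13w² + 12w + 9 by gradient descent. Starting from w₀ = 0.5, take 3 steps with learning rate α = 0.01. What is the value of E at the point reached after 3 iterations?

8.20440493

E′(w) = 26w + 12
w₁ = 0.5 − 0.01·25 = 0.25
w₂ = 0.25 − 0.01·18.5 = 0.065
w₃ = 0.065 − 0.01·13.69 = -0.0719
E(-0.0719) = 8.20440493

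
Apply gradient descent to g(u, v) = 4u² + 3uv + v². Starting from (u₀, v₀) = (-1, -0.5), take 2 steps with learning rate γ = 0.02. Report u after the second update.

-0.6552

∇g = (8u + 3v, 3u + 2v)
Step 1: at (-1, -0.5), ∇g = (-9.5, -4) → (-1, -0.5) − 0.02·(-9.5, -4) = (-0.81, -0.42)
Step 2: at (-0.81, -0.42), ∇g = (-7.74, -3.27) → (-0.81, -0.42) − 0.02·(-7.74, -3.27) = (-0.6552, -0.3546)
u = -0.6552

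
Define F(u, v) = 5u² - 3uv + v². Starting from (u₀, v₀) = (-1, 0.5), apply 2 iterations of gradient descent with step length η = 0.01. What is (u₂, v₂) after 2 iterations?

∇F = (10u - 3v, -3u + 2v)
(u₁, v₁) = (-1, 0.5) − 0.01·(-11.5, 4) = (-0.885, 0.46)
(u₂, v₂) = (-0.885, 0.46) − 0.01·(-10.23, 3.575) = (-0.7827, 0.42425)

(-0.7827, 0.42425)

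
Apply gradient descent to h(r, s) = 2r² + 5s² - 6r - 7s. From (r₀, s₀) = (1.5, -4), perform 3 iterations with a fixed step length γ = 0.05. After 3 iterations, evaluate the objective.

-5.22421875

∇h = (4r - 6, 10s - 7)
Step 1: at (1.5, -4), ∇h = (0, -47) → (1.5, -4) − 0.05·(0, -47) = (1.5, -1.65)
Step 2: at (1.5, -1.65), ∇h = (0, -23.5) → (1.5, -1.65) − 0.05·(0, -23.5) = (1.5, -0.475)
Step 3: at (1.5, -0.475), ∇h = (0, -11.75) → (1.5, -0.475) − 0.05·(0, -11.75) = (1.5, 0.1125)
h(1.5, 0.1125) = -5.22421875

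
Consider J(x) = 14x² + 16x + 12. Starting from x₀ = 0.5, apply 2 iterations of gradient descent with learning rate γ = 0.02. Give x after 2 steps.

J′(x) = 28x + 16
Step 1: J′(0.5) = 30; x₁ = 0.5 − 0.02·30 = -0.1
Step 2: J′(-0.1) = 13.2; x₂ = -0.1 − 0.02·13.2 = -0.364

-0.364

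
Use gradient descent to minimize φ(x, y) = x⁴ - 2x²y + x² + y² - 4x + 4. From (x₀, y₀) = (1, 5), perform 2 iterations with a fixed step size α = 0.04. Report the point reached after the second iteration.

(2.21618432, 4.542272)

∇φ = (4x³ - 4xy + 2x - 4, -2x² + 2y)
(x₁, y₁) = (1, 5) − 0.04·(-18, 8) = (1.72, 4.68)
(x₂, y₂) = (1.72, 4.68) − 0.04·(-12.404608, 3.4432) = (2.21618432, 4.542272)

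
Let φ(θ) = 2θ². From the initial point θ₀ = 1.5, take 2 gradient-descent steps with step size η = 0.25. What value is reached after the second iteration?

φ′(θ) = 4θ
θ₁ = 1.5 − 0.25·6 = 0
θ₂ = 0 − 0.25·0 = 0

0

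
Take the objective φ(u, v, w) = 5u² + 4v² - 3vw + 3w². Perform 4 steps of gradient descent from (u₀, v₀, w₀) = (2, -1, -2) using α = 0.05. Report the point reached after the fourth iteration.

∇φ = (10u, 8v - 3w, -3v + 6w)
(u₁, v₁, w₁) = (2, -1, -2) − 0.05·(20, -2, -9) = (1, -0.9, -1.55)
(u₂, v₂, w₂) = (1, -0.9, -1.55) − 0.05·(10, -2.55, -6.6) = (0.5, -0.7725, -1.22)
(u₃, v₃, w₃) = (0.5, -0.7725, -1.22) − 0.05·(5, -2.52, -5.0025) = (0.25, -0.6465, -0.969875)
(u₄, v₄, w₄) = (0.25, -0.6465, -0.969875) − 0.05·(2.5, -2.262375, -3.87975) = (0.125, -0.53338125, -0.7758875)

(0.125, -0.53338125, -0.7758875)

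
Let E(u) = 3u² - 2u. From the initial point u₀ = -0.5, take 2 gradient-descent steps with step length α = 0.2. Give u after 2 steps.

E′(u) = 6u - 2
Step 1: E′(-0.5) = -5; u₁ = -0.5 − 0.2·(-5) = 0.5
Step 2: E′(0.5) = 1; u₂ = 0.5 − 0.2·1 = 0.3

0.3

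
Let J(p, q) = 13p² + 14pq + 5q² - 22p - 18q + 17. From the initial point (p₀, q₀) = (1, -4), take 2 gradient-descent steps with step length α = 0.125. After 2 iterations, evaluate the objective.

7506.25

∇J = (26p + 14q - 22, 14p + 10q - 18)
Step 1: at (1, -4), ∇J = (-52, -44) → (1, -4) − 0.125·(-52, -44) = (7.5, 1.5)
Step 2: at (7.5, 1.5), ∇J = (194, 102) → (7.5, 1.5) − 0.125·(194, 102) = (-16.75, -11.25)
J(-16.75, -11.25) = 7506.25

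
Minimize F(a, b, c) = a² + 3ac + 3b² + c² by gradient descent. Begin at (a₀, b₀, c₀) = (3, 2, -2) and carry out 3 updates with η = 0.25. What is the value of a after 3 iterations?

4.875

∇F = (2a + 3c, 6b, 3a + 2c)
(a₁, b₁, c₁) = (3, 2, -2) − 0.25·(0, 12, 5) = (3, -1, -3.25)
(a₂, b₂, c₂) = (3, -1, -3.25) − 0.25·(-3.75, -6, 2.5) = (3.9375, 0.5, -3.875)
(a₃, b₃, c₃) = (3.9375, 0.5, -3.875) − 0.25·(-3.75, 3, 4.0625) = (4.875, -0.25, -4.890625)
a = 4.875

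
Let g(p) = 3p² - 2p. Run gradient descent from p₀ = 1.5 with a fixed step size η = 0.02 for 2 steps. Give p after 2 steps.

g′(p) = 6p - 2
p₁ = 1.5 − 0.02·7 = 1.36
p₂ = 1.36 − 0.02·6.16 = 1.2368

1.2368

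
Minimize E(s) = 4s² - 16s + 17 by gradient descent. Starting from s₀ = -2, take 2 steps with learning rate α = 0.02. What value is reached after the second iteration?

E′(s) = 8s - 16
s₁ = -2 − 0.02·(-32) = -1.36
s₂ = -1.36 − 0.02·(-26.88) = -0.8224

-0.8224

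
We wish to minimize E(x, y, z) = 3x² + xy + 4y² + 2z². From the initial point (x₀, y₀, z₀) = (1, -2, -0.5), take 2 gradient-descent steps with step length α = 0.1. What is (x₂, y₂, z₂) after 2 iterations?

(0.29, -0.16, -0.18)

∇E = (6x + y, x + 8y, 4z)
(x₁, y₁, z₁) = (1, -2, -0.5) − 0.1·(4, -15, -2) = (0.6, -0.5, -0.3)
(x₂, y₂, z₂) = (0.6, -0.5, -0.3) − 0.1·(3.1, -3.4, -1.2) = (0.29, -0.16, -0.18)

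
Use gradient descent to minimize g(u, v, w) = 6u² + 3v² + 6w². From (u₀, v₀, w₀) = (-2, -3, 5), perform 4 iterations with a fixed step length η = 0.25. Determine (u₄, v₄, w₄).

∇g = (12u, 6v, 12w)
Step 1: at (-2, -3, 5), ∇g = (-24, -18, 60) → (-2, -3, 5) − 0.25·(-24, -18, 60) = (4, 1.5, -10)
Step 2: at (4, 1.5, -10), ∇g = (48, 9, -120) → (4, 1.5, -10) − 0.25·(48, 9, -120) = (-8, -0.75, 20)
Step 3: at (-8, -0.75, 20), ∇g = (-96, -4.5, 240) → (-8, -0.75, 20) − 0.25·(-96, -4.5, 240) = (16, 0.375, -40)
Step 4: at (16, 0.375, -40), ∇g = (192, 2.25, -480) → (16, 0.375, -40) − 0.25·(192, 2.25, -480) = (-32, -0.1875, 80)

(-32, -0.1875, 80)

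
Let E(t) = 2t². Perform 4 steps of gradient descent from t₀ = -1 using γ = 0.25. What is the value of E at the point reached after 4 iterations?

E′(t) = 4t
t₁ = -1 − 0.25·(-4) = 0
t₂ = 0 − 0.25·0 = 0
t₃ = 0 − 0.25·0 = 0
t₄ = 0 − 0.25·0 = 0
E(0) = 0

0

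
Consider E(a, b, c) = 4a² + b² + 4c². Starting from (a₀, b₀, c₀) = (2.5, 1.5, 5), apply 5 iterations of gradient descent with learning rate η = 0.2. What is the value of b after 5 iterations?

∇E = (8a, 2b, 8c)
Step 1: at (2.5, 1.5, 5), ∇E = (20, 3, 40) → (2.5, 1.5, 5) − 0.2·(20, 3, 40) = (-1.5, 0.9, -3)
Step 2: at (-1.5, 0.9, -3), ∇E = (-12, 1.8, -24) → (-1.5, 0.9, -3) − 0.2·(-12, 1.8, -24) = (0.9, 0.54, 1.8)
Step 3: at (0.9, 0.54, 1.8), ∇E = (7.2, 1.08, 14.4) → (0.9, 0.54, 1.8) − 0.2·(7.2, 1.08, 14.4) = (-0.54, 0.324, -1.08)
Step 4: at (-0.54, 0.324, -1.08), ∇E = (-4.32, 0.648, -8.64) → (-0.54, 0.324, -1.08) − 0.2·(-4.32, 0.648, -8.64) = (0.324, 0.1944, 0.648)
Step 5: at (0.324, 0.1944, 0.648), ∇E = (2.592, 0.3888, 5.184) → (0.324, 0.1944, 0.648) − 0.2·(2.592, 0.3888, 5.184) = (-0.1944, 0.11664, -0.3888)
b = 0.11664

0.11664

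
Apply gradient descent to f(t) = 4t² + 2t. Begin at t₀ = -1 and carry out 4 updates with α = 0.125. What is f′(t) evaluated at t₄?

0

f′(t) = 8t + 2
Step 1: f′(-1) = -6; t₁ = -1 − 0.125·(-6) = -0.25
Step 2: f′(-0.25) = 0; t₂ = -0.25 − 0.125·0 = -0.25
Step 3: f′(-0.25) = 0; t₃ = -0.25 − 0.125·0 = -0.25
Step 4: f′(-0.25) = 0; t₄ = -0.25 − 0.125·0 = -0.25
f′(t) at (-0.25) = 0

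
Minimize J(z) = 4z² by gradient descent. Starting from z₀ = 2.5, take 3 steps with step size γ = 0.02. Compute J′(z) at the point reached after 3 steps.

11.85408

J′(z) = 8z
Step 1: J′(2.5) = 20; z₁ = 2.5 − 0.02·20 = 2.1
Step 2: J′(2.1) = 16.8; z₂ = 2.1 − 0.02·16.8 = 1.764
Step 3: J′(1.764) = 14.112; z₃ = 1.764 − 0.02·14.112 = 1.48176
J′(z) at (1.48176) = 11.85408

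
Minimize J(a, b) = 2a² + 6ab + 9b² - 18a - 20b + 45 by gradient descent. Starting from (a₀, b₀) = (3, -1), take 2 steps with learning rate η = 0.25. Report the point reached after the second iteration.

(-1.5, -18)

∇J = (4a + 6b - 18, 6a + 18b - 20)
(a₁, b₁) = (3, -1) − 0.25·(-12, -20) = (6, 4)
(a₂, b₂) = (6, 4) − 0.25·(30, 88) = (-1.5, -18)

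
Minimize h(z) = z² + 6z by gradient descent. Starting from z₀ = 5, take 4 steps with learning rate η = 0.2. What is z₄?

-1.9632

h′(z) = 2z + 6
Step 1: h′(5) = 16; z₁ = 5 − 0.2·16 = 1.8
Step 2: h′(1.8) = 9.6; z₂ = 1.8 − 0.2·9.6 = -0.12
Step 3: h′(-0.12) = 5.76; z₃ = -0.12 − 0.2·5.76 = -1.272
Step 4: h′(-1.272) = 3.456; z₄ = -1.272 − 0.2·3.456 = -1.9632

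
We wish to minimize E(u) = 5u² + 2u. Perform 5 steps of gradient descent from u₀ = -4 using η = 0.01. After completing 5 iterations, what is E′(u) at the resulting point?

-22.43862

E′(u) = 10u + 2
Step 1: E′(-4) = -38; u₁ = -4 − 0.01·(-38) = -3.62
Step 2: E′(-3.62) = -34.2; u₂ = -3.62 − 0.01·(-34.2) = -3.278
Step 3: E′(-3.278) = -30.78; u₃ = -3.278 − 0.01·(-30.78) = -2.9702
Step 4: E′(-2.9702) = -27.702; u₄ = -2.9702 − 0.01·(-27.702) = -2.69318
Step 5: E′(-2.69318) = -24.9318; u₅ = -2.69318 − 0.01·(-24.9318) = -2.443862
E′(u) at (-2.443862) = -22.43862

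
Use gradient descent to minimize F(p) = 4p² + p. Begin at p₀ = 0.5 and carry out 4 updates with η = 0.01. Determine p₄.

0.3227456

F′(p) = 8p + 1
Step 1: F′(0.5) = 5; p₁ = 0.5 − 0.01·5 = 0.45
Step 2: F′(0.45) = 4.6; p₂ = 0.45 − 0.01·4.6 = 0.404
Step 3: F′(0.404) = 4.232; p₃ = 0.404 − 0.01·4.232 = 0.36168
Step 4: F′(0.36168) = 3.89344; p₄ = 0.36168 − 0.01·3.89344 = 0.3227456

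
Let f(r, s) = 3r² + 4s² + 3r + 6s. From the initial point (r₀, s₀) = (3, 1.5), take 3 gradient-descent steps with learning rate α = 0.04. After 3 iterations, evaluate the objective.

∇f = (6r + 3, 8s + 6)
Step 1: at (3, 1.5), ∇f = (21, 18) → (3, 1.5) − 0.04·(21, 18) = (2.16, 0.78)
Step 2: at (2.16, 0.78), ∇f = (15.96, 12.24) → (2.16, 0.78) − 0.04·(15.96, 12.24) = (1.5216, 0.2904)
Step 3: at (1.5216, 0.2904), ∇f = (12.1296, 8.3232) → (1.5216, 0.2904) − 0.04·(12.1296, 8.3232) = (1.036416, -0.042528)
f(1.036416, -0.042528) = 6.083788898304

6.083788898304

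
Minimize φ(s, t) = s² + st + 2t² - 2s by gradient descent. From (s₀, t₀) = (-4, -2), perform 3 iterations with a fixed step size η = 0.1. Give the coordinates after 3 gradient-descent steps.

(-1.348, 0.076)

∇φ = (2s + t - 2, s + 4t)
(s₁, t₁) = (-4, -2) − 0.1·(-12, -12) = (-2.8, -0.8)
(s₂, t₂) = (-2.8, -0.8) − 0.1·(-8.4, -6) = (-1.96, -0.2)
(s₃, t₃) = (-1.96, -0.2) − 0.1·(-6.12, -2.76) = (-1.348, 0.076)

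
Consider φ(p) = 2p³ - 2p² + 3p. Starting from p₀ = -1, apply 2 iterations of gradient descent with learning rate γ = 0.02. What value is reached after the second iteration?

-1.611312

φ′(p) = 6p² - 4p + 3
p₁ = -1 − 0.02·13 = -1.26
p₂ = -1.26 − 0.02·17.5656 = -1.611312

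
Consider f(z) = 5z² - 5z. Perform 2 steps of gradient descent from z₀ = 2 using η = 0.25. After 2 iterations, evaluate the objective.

f′(z) = 10z - 5
Step 1: f′(2) = 15; z₁ = 2 − 0.25·15 = -1.75
Step 2: f′(-1.75) = -22.5; z₂ = -1.75 − 0.25·(-22.5) = 3.875
f(3.875) = 55.703125

55.703125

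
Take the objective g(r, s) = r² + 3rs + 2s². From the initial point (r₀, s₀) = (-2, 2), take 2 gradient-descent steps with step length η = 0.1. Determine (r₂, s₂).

∇g = (2r + 3s, 3r + 4s)
(r₁, s₁) = (-2, 2) − 0.1·(2, 2) = (-2.2, 1.8)
(r₂, s₂) = (-2.2, 1.8) − 0.1·(1, 0.6) = (-2.3, 1.74)

(-2.3, 1.74)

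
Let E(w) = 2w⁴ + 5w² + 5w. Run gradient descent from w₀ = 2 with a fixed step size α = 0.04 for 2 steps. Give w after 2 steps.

0.07885312

E′(w) = 8w³ + 10w + 5
Step 1: E′(2) = 89; w₁ = 2 − 0.04·89 = -1.56
Step 2: E′(-1.56) = -40.971328; w₂ = -1.56 − 0.04·(-40.971328) = 0.07885312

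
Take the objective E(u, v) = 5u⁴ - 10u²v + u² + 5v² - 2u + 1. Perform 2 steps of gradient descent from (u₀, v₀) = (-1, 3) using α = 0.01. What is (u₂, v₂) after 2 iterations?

(-1.5713088, 2.70496)

∇E = (20u³ - 20uv + 2u - 2, -10u² + 10v)
(u₁, v₁) = (-1, 3) − 0.01·(36, 20) = (-1.36, 2.8)
(u₂, v₂) = (-1.36, 2.8) − 0.01·(21.13088, 9.504) = (-1.5713088, 2.70496)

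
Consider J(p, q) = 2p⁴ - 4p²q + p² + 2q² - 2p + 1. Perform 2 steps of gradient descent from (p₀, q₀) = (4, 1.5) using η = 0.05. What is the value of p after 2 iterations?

∇J = (8p³ - 8pq + 2p - 2, -4p² + 4q)
(p₁, q₁) = (4, 1.5) − 0.05·(470, -58) = (-19.5, 4.4)
(p₂, q₂) = (-19.5, 4.4) − 0.05·(-58673.6, -1503.4) = (2914.18, 79.57)
p = 2914.18

2914.18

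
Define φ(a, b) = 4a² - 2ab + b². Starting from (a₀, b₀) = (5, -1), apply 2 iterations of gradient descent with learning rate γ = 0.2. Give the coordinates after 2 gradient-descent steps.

∇φ = (8a - 2b, -2a + 2b)
Step 1: at (5, -1), ∇φ = (42, -12) → (5, -1) − 0.2·(42, -12) = (-3.4, 1.4)
Step 2: at (-3.4, 1.4), ∇φ = (-30, 9.6) → (-3.4, 1.4) − 0.2·(-30, 9.6) = (2.6, -0.52)

(2.6, -0.52)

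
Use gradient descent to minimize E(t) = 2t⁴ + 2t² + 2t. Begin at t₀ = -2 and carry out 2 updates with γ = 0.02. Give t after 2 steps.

E′(t) = 8t³ + 4t + 2
t₁ = -2 − 0.02·(-70) = -0.6
t₂ = -0.6 − 0.02·(-2.128) = -0.55744

-0.55744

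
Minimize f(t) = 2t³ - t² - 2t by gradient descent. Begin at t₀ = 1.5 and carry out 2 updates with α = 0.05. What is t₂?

f′(t) = 6t² - 2t - 2
t₁ = 1.5 − 0.05·8.5 = 1.075
t₂ = 1.075 − 0.05·2.78375 = 0.9358125

0.9358125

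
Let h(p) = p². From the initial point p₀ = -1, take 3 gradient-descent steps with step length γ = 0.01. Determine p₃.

h′(p) = 2p
p₁ = -1 − 0.01·(-2) = -0.98
p₂ = -0.98 − 0.01·(-1.96) = -0.9604
p₃ = -0.9604 − 0.01·(-1.9208) = -0.941192

-0.941192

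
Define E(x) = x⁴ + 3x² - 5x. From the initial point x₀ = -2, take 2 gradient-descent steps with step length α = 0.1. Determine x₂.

E′(x) = 4x³ + 6x - 5
Step 1: E′(-2) = -49; x₁ = -2 − 0.1·(-49) = 2.9
Step 2: E′(2.9) = 109.956; x₂ = 2.9 − 0.1·109.956 = -8.0956

-8.0956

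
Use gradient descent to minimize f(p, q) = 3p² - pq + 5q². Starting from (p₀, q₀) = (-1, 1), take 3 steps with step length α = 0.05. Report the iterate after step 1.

(-0.65, 0.45)

∇f = (6p - q, -p + 10q)
Step 1: at (-1, 1), ∇f = (-7, 11) → (-1, 1) − 0.05·(-7, 11) = (-0.65, 0.45)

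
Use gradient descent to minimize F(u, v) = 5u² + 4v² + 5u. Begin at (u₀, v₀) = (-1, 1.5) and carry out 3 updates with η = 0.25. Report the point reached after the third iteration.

∇F = (10u + 5, 8v)
Step 1: at (-1, 1.5), ∇F = (-5, 12) → (-1, 1.5) − 0.25·(-5, 12) = (0.25, -1.5)
Step 2: at (0.25, -1.5), ∇F = (7.5, -12) → (0.25, -1.5) − 0.25·(7.5, -12) = (-1.625, 1.5)
Step 3: at (-1.625, 1.5), ∇F = (-11.25, 12) → (-1.625, 1.5) − 0.25·(-11.25, 12) = (1.1875, -1.5)

(1.1875, -1.5)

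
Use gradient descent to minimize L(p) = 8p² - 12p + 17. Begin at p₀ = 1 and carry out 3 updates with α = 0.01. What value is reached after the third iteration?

0.898176

L′(p) = 16p - 12
Step 1: L′(1) = 4; p₁ = 1 − 0.01·4 = 0.96
Step 2: L′(0.96) = 3.36; p₂ = 0.96 − 0.01·3.36 = 0.9264
Step 3: L′(0.9264) = 2.8224; p₃ = 0.9264 − 0.01·2.8224 = 0.898176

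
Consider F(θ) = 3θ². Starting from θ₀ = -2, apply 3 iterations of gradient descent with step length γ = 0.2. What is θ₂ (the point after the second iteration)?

-0.08

F′(θ) = 6θ
θ₁ = -2 − 0.2·(-12) = 0.4
θ₂ = 0.4 − 0.2·2.4 = -0.08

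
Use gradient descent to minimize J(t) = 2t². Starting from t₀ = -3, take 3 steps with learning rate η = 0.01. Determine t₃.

-2.654208

J′(t) = 4t
Step 1: J′(-3) = -12; t₁ = -3 − 0.01·(-12) = -2.88
Step 2: J′(-2.88) = -11.52; t₂ = -2.88 − 0.01·(-11.52) = -2.7648
Step 3: J′(-2.7648) = -11.0592; t₃ = -2.7648 − 0.01·(-11.0592) = -2.654208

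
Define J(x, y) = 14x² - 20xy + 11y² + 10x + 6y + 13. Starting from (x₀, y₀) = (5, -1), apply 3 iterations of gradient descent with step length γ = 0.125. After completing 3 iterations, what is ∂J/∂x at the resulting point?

-15610

∇J = (28x - 20y + 10, -20x + 22y + 6)
(x₁, y₁) = (5, -1) − 0.125·(170, -116) = (-16.25, 13.5)
(x₂, y₂) = (-16.25, 13.5) − 0.125·(-715, 628) = (73.125, -65)
(x₃, y₃) = (73.125, -65) − 0.125·(3357.5, -2886.5) = (-346.5625, 295.8125)
∂J/∂x at (-346.5625, 295.8125) = -15610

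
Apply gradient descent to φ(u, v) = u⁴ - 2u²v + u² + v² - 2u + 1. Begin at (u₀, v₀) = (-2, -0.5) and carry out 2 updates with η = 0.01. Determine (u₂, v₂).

∇φ = (4u³ - 4uv + 2u - 2, -2u² + 2v)
(u₁, v₁) = (-2, -0.5) − 0.01·(-42, -9) = (-1.58, -0.41)
(u₂, v₂) = (-1.58, -0.41) − 0.01·(-23.528448, -5.8128) = (-1.34471552, -0.351872)

(-1.34471552, -0.351872)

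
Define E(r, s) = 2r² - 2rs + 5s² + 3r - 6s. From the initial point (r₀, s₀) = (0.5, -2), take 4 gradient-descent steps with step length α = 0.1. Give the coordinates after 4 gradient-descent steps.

∇E = (4r - 2s + 3, -2r + 10s - 6)
Step 1: at (0.5, -2), ∇E = (9, -27) → (0.5, -2) − 0.1·(9, -27) = (-0.4, 0.7)
Step 2: at (-0.4, 0.7), ∇E = (0, 1.8) → (-0.4, 0.7) − 0.1·(0, 1.8) = (-0.4, 0.52)
Step 3: at (-0.4, 0.52), ∇E = (0.36, 0) → (-0.4, 0.52) − 0.1·(0.36, 0) = (-0.436, 0.52)
Step 4: at (-0.436, 0.52), ∇E = (0.216, 0.072) → (-0.436, 0.52) − 0.1·(0.216, 0.072) = (-0.4576, 0.5128)

(-0.4576, 0.5128)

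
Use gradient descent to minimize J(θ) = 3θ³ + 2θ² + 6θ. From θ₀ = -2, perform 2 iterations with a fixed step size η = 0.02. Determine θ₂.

-3.878432

J′(θ) = 9θ² + 4θ + 6
Step 1: J′(-2) = 34; θ₁ = -2 − 0.02·34 = -2.68
Step 2: J′(-2.68) = 59.9216; θ₂ = -2.68 − 0.02·59.9216 = -3.878432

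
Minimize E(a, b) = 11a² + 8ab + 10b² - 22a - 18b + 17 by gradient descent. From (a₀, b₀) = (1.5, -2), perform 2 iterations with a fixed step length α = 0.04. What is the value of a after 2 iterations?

1.1352

∇E = (22a + 8b - 22, 8a + 20b - 18)
Step 1: at (1.5, -2), ∇E = (-5, -46) → (1.5, -2) − 0.04·(-5, -46) = (1.7, -0.16)
Step 2: at (1.7, -0.16), ∇E = (14.12, -7.6) → (1.7, -0.16) − 0.04·(14.12, -7.6) = (1.1352, 0.144)
a = 1.1352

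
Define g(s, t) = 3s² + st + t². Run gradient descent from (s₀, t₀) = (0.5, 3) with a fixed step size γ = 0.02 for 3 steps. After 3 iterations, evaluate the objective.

∇g = (6s + t, s + 2t)
(s₁, t₁) = (0.5, 3) − 0.02·(6, 6.5) = (0.38, 2.87)
(s₂, t₂) = (0.38, 2.87) − 0.02·(5.15, 6.12) = (0.277, 2.7476)
(s₃, t₃) = (0.277, 2.7476) − 0.02·(4.4096, 5.7722) = (0.188808, 2.632156)
g(0.188808, 2.632156) = 7.532162700976

7.532162700976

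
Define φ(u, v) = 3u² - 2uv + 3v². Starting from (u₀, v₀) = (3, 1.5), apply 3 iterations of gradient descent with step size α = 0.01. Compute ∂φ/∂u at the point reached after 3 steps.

12.634752

∇φ = (6u - 2v, -2u + 6v)
(u₁, v₁) = (3, 1.5) − 0.01·(15, 3) = (2.85, 1.47)
(u₂, v₂) = (2.85, 1.47) − 0.01·(14.16, 3.12) = (2.7084, 1.4388)
(u₃, v₃) = (2.7084, 1.4388) − 0.01·(13.3728, 3.216) = (2.574672, 1.40664)
∂φ/∂u at (2.574672, 1.40664) = 12.634752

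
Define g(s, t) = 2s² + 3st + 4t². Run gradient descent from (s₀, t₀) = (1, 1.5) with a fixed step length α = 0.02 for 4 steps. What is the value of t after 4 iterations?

0.60652248

∇g = (4s + 3t, 3s + 8t)
Step 1: at (1, 1.5), ∇g = (8.5, 15) → (1, 1.5) − 0.02·(8.5, 15) = (0.83, 1.2)
Step 2: at (0.83, 1.2), ∇g = (6.92, 12.09) → (0.83, 1.2) − 0.02·(6.92, 12.09) = (0.6916, 0.9582)
Step 3: at (0.6916, 0.9582), ∇g = (5.641, 9.7404) → (0.6916, 0.9582) − 0.02·(5.641, 9.7404) = (0.57878, 0.763392)
Step 4: at (0.57878, 0.763392), ∇g = (4.605296, 7.843476) → (0.57878, 0.763392) − 0.02·(4.605296, 7.843476) = (0.48667408, 0.60652248)
t = 0.60652248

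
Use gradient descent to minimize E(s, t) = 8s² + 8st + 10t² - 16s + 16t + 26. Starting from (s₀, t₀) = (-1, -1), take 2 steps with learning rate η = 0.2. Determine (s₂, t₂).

∇E = (16s + 8t - 16, 8s + 20t + 16)
(s₁, t₁) = (-1, -1) − 0.2·(-40, -12) = (7, 1.4)
(s₂, t₂) = (7, 1.4) − 0.2·(107.2, 100) = (-14.44, -18.6)

(-14.44, -18.6)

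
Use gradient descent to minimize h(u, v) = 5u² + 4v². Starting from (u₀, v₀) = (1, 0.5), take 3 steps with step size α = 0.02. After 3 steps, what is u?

0.512

∇h = (10u, 8v)
(u₁, v₁) = (1, 0.5) − 0.02·(10, 4) = (0.8, 0.42)
(u₂, v₂) = (0.8, 0.42) − 0.02·(8, 3.36) = (0.64, 0.3528)
(u₃, v₃) = (0.64, 0.3528) − 0.02·(6.4, 2.8224) = (0.512, 0.296352)
u = 0.512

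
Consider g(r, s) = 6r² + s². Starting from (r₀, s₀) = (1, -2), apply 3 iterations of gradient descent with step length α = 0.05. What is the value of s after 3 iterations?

-1.458

∇g = (12r, 2s)
(r₁, s₁) = (1, -2) − 0.05·(12, -4) = (0.4, -1.8)
(r₂, s₂) = (0.4, -1.8) − 0.05·(4.8, -3.6) = (0.16, -1.62)
(r₃, s₃) = (0.16, -1.62) − 0.05·(1.92, -3.24) = (0.064, -1.458)
s = -1.458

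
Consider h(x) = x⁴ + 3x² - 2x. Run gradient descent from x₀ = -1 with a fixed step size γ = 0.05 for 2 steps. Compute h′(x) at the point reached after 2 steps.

h′(x) = 4x³ + 6x - 2
x₁ = -1 − 0.05·(-12) = -0.4
x₂ = -0.4 − 0.05·(-4.656) = -0.1672
h′(x) at (-0.1672) = -3.021896865792

-3.021896865792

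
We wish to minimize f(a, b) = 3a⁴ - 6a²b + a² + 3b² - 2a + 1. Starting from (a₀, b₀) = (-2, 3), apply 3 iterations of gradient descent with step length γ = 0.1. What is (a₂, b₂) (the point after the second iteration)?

(4.12, 2.04)

∇f = (12a³ - 12ab + 2a - 2, -6a² + 6b)
(a₁, b₁) = (-2, 3) − 0.1·(-30, -6) = (1, 3.6)
(a₂, b₂) = (1, 3.6) − 0.1·(-31.2, 15.6) = (4.12, 2.04)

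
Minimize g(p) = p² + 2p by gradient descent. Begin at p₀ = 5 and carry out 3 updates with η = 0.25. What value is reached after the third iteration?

-0.25

g′(p) = 2p + 2
p₁ = 5 − 0.25·12 = 2
p₂ = 2 − 0.25·6 = 0.5
p₃ = 0.5 − 0.25·3 = -0.25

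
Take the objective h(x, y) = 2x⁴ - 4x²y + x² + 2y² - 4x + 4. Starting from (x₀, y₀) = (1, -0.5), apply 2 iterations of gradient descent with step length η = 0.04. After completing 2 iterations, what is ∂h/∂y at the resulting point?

∇h = (8x³ - 8xy + 2x - 4, -4x² + 4y)
Step 1: at (1, -0.5), ∇h = (10, -6) → (1, -0.5) − 0.04·(10, -6) = (0.6, -0.26)
Step 2: at (0.6, -0.26), ∇h = (0.176, -2.48) → (0.6, -0.26) − 0.04·(0.176, -2.48) = (0.59296, -0.1608)
∂h/∂y at (0.59296, -0.1608) = -2.0496062464

-2.0496062464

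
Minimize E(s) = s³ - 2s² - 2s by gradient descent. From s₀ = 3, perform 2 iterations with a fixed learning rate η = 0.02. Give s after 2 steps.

E′(s) = 3s² - 4s - 2
Step 1: E′(3) = 13; s₁ = 3 − 0.02·13 = 2.74
Step 2: E′(2.74) = 9.5628; s₂ = 2.74 − 0.02·9.5628 = 2.548744

2.548744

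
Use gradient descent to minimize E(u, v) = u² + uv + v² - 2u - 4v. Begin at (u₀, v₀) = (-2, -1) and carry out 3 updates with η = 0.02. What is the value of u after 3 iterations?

-1.605864

∇E = (2u + v - 2, u + 2v - 4)
(u₁, v₁) = (-2, -1) − 0.02·(-7, -8) = (-1.86, -0.84)
(u₂, v₂) = (-1.86, -0.84) − 0.02·(-6.56, -7.54) = (-1.7288, -0.6892)
(u₃, v₃) = (-1.7288, -0.6892) − 0.02·(-6.1468, -7.1072) = (-1.605864, -0.547056)
u = -1.605864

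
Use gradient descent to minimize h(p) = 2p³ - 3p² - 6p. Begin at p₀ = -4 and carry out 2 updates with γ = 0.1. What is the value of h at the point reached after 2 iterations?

-9286262.394970112

h′(p) = 6p² - 6p - 6
Step 1: h′(-4) = 114; p₁ = -4 − 0.1·114 = -15.4
Step 2: h′(-15.4) = 1509.36; p₂ = -15.4 − 0.1·1509.36 = -166.336
h(-166.336) = -9286262.394970112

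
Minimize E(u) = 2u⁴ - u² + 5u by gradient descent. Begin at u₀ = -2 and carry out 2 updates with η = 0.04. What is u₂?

0.01344

E′(u) = 8u³ - 2u + 5
Step 1: E′(-2) = -55; u₁ = -2 − 0.04·(-55) = 0.2
Step 2: E′(0.2) = 4.664; u₂ = 0.2 − 0.04·4.664 = 0.01344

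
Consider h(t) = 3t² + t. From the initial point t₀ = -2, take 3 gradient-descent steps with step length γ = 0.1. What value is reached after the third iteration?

-0.284

h′(t) = 6t + 1
t₁ = -2 − 0.1·(-11) = -0.9
t₂ = -0.9 − 0.1·(-4.4) = -0.46
t₃ = -0.46 − 0.1·(-1.76) = -0.284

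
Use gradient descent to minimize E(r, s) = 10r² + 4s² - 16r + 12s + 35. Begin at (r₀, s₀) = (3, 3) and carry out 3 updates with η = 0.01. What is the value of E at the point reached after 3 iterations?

∇E = (20r - 16, 8s + 12)
Step 1: at (3, 3), ∇E = (44, 36) → (3, 3) − 0.01·(44, 36) = (2.56, 2.64)
Step 2: at (2.56, 2.64), ∇E = (35.2, 33.12) → (2.56, 2.64) − 0.01·(35.2, 33.12) = (2.208, 2.3088)
Step 3: at (2.208, 2.3088), ∇E = (28.16, 30.4704) → (2.208, 2.3088) − 0.01·(28.16, 30.4704) = (1.9264, 2.004096)
E(1.9264, 2.004096) = 81.402524708864

81.402524708864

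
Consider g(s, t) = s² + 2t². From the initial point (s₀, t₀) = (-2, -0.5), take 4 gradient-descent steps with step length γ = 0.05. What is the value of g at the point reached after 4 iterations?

∇g = (2s, 4t)
Step 1: at (-2, -0.5), ∇g = (-4, -2) → (-2, -0.5) − 0.05·(-4, -2) = (-1.8, -0.4)
Step 2: at (-1.8, -0.4), ∇g = (-3.6, -1.6) → (-1.8, -0.4) − 0.05·(-3.6, -1.6) = (-1.62, -0.32)
Step 3: at (-1.62, -0.32), ∇g = (-3.24, -1.28) → (-1.62, -0.32) − 0.05·(-3.24, -1.28) = (-1.458, -0.256)
Step 4: at (-1.458, -0.256), ∇g = (-2.916, -1.024) → (-1.458, -0.256) − 0.05·(-2.916, -1.024) = (-1.3122, -0.2048)
g(-1.3122, -0.2048) = 1.80575492

1.80575492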